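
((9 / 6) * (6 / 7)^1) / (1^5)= 9 / 7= 1.29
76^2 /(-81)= -5776 /81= -71.31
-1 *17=-17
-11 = -11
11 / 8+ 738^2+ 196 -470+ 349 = 4357763 / 8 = 544720.38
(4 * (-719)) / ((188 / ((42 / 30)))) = -5033 / 235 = -21.42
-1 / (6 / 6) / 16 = -1 / 16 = -0.06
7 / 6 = 1.17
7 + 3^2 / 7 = 58 / 7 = 8.29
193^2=37249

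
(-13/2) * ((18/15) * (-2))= 78/5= 15.60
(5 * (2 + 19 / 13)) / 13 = 225 / 169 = 1.33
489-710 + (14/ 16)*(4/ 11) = -4855/ 22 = -220.68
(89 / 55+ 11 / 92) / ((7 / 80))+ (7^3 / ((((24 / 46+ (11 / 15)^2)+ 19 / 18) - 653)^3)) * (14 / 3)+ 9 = 578740959867359560715847 / 20053421887280145184667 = 28.86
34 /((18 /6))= 34 /3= 11.33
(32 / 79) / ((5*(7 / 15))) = 96 / 553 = 0.17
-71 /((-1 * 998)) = 71 /998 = 0.07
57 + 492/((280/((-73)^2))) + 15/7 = 659607/70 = 9422.96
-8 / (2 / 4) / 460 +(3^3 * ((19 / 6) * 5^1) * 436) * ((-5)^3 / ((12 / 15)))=-6698390633 / 230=-29123437.53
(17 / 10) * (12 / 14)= 51 / 35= 1.46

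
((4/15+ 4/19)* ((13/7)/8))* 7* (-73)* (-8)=129064/285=452.86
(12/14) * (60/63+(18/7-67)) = -2666/49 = -54.41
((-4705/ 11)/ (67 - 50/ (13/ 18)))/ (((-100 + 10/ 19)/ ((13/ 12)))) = -3021551/ 1446984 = -2.09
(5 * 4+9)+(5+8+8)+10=60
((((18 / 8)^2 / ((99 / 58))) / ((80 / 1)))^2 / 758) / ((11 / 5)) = 68121 / 82648924160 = 0.00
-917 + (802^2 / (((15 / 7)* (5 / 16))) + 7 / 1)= 71970598 / 75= 959607.97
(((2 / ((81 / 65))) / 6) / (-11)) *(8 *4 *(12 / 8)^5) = -65 / 11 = -5.91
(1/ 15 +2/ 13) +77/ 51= 1912/ 1105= 1.73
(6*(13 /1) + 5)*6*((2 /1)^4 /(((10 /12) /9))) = 430272 /5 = 86054.40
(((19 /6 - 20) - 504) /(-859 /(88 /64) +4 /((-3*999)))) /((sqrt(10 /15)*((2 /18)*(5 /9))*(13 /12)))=1668954375*sqrt(6) /267740564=15.27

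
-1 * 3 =-3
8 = 8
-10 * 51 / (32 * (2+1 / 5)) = -1275 / 176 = -7.24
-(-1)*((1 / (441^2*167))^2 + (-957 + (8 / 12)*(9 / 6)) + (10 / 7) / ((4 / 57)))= -1973910250299035851 / 2109683449437858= -935.64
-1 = -1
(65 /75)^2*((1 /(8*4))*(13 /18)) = 2197 /129600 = 0.02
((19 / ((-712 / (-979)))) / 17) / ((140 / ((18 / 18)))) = 0.01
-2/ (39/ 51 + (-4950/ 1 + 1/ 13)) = 221/ 546882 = 0.00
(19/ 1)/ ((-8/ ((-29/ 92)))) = 0.75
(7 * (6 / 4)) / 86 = 21 / 172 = 0.12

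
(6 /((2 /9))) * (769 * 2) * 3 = 124578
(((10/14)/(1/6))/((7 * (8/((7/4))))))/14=15/1568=0.01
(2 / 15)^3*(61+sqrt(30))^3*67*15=1999816*sqrt(30) / 75+124604456 / 225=699843.49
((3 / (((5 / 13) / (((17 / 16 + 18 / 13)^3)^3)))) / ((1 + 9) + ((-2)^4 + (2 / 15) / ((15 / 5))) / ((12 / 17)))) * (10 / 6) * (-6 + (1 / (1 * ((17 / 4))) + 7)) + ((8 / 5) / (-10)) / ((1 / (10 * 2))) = 32440094770356710031876825283 / 21053313011029385999810560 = 1540.85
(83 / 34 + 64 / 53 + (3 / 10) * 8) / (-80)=-54499 / 720800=-0.08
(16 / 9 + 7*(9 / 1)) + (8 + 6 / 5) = 3329 / 45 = 73.98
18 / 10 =9 / 5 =1.80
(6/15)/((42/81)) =27/35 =0.77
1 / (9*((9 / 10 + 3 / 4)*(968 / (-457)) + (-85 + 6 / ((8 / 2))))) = -4570 / 3578103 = -0.00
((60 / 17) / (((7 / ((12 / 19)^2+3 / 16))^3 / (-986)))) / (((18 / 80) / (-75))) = 704244729054375 / 1032751179712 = 681.91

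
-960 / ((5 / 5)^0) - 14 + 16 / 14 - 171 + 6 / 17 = -136077 / 119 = -1143.50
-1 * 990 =-990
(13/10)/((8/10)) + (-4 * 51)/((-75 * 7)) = 2819/1400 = 2.01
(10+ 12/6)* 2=24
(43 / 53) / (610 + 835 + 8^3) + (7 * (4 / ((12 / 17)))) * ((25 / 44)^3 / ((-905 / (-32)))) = 38633401913 / 149925178986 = 0.26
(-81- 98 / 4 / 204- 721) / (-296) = 8845 / 3264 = 2.71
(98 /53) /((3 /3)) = 98 /53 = 1.85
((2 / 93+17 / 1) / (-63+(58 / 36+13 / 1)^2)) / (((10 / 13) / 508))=564523128 / 7557335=74.70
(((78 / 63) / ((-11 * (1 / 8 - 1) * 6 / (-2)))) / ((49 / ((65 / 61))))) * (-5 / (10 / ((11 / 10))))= 676 / 1318149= 0.00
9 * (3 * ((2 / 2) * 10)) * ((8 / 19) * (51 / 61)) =110160 / 1159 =95.05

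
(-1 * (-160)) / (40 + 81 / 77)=12320 / 3161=3.90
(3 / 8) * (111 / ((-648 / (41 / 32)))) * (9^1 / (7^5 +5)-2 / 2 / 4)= 353461 / 17215488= 0.02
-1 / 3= -0.33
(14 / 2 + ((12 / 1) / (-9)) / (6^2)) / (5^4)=188 / 16875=0.01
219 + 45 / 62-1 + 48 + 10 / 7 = 268.15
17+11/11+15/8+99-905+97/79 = -784.90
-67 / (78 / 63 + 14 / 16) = -31.71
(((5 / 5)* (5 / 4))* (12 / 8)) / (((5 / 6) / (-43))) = -387 / 4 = -96.75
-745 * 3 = -2235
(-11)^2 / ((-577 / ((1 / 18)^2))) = -121 / 186948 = -0.00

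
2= 2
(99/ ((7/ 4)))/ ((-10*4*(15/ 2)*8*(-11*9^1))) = 1/ 4200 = 0.00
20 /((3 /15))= 100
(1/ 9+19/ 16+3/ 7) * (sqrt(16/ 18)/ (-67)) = -1741 * sqrt(2)/ 101304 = -0.02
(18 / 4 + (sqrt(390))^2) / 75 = 263 / 50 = 5.26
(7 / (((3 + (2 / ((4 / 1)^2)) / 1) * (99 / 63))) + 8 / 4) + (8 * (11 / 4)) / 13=18296 / 3575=5.12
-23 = -23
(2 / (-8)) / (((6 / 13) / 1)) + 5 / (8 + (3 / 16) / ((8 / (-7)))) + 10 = 243041 / 24072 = 10.10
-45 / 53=-0.85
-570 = -570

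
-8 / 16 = -1 / 2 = -0.50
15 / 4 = 3.75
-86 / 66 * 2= -86 / 33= -2.61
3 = 3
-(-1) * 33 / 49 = 0.67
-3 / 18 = -1 / 6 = -0.17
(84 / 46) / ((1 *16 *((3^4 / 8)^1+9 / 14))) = 49 / 4623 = 0.01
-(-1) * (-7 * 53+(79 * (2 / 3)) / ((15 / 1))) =-367.49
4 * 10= 40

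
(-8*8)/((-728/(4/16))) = 2/91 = 0.02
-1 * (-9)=9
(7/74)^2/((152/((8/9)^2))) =98/2106891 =0.00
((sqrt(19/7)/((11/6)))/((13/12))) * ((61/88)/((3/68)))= 12444 * sqrt(133)/11011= 13.03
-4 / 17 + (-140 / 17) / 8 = -43 / 34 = -1.26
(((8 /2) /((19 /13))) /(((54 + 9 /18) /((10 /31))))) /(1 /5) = 5200 /64201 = 0.08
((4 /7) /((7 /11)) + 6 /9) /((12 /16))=2.09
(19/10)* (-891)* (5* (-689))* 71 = 828149751/2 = 414074875.50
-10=-10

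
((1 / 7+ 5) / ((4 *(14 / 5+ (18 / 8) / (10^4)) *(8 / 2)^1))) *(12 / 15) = 72000 / 784063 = 0.09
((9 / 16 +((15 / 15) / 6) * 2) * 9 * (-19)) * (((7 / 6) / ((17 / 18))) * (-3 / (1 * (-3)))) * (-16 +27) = -566181 / 272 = -2081.55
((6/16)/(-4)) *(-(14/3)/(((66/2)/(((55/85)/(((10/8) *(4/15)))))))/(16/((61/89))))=427/387328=0.00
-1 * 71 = -71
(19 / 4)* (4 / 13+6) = 779 / 26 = 29.96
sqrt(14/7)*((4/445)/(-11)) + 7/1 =7 -4*sqrt(2)/4895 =7.00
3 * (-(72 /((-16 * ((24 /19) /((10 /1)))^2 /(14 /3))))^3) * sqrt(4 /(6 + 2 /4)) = 5365455678.42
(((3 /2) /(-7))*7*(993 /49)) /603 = -331 /6566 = -0.05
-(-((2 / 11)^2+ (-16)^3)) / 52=-9531 / 121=-78.77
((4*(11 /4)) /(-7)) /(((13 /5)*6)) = -55 /546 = -0.10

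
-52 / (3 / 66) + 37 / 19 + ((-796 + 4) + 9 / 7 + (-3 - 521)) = -326750 / 133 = -2456.77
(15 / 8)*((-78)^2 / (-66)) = -172.84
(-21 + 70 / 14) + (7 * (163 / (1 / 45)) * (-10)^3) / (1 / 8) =-410760016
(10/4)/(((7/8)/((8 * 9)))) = 1440/7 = 205.71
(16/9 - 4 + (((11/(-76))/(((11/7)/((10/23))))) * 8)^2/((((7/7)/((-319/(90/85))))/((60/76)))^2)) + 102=3664501750982/620458281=5906.12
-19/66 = -0.29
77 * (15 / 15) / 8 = 77 / 8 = 9.62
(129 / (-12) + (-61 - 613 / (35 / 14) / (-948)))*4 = -338869 / 1185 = -285.97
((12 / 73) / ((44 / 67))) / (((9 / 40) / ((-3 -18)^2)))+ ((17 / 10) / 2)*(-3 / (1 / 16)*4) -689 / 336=438923137 / 1349040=325.36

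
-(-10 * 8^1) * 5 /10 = 40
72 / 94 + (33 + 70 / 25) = 8593 / 235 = 36.57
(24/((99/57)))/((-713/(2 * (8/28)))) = -608/54901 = -0.01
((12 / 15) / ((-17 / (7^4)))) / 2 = -4802 / 85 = -56.49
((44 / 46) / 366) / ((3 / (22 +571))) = 6523 / 12627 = 0.52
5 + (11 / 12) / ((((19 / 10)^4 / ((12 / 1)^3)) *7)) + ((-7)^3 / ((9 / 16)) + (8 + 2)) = -4740698191 / 8210223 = -577.41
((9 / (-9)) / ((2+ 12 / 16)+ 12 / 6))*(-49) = 10.32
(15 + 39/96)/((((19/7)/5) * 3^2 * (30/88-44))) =-11165/154584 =-0.07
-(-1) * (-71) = -71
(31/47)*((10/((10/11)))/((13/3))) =1023/611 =1.67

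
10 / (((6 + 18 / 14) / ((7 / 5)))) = 1.92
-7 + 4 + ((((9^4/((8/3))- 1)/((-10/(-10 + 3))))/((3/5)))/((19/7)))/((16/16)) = 1054.10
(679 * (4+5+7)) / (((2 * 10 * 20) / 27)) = 18333 / 25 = 733.32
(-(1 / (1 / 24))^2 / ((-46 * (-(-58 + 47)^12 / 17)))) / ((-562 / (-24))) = -58752 / 20283662598747823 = -0.00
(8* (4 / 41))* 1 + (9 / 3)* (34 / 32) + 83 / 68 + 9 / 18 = 5.69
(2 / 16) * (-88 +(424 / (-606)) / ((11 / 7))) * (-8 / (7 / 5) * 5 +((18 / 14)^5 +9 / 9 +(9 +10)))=2088351889 / 37345154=55.92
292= 292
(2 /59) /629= 2 /37111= 0.00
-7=-7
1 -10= -9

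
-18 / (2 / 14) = -126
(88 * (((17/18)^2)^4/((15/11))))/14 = 2.92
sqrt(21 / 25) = sqrt(21) / 5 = 0.92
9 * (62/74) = 279/37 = 7.54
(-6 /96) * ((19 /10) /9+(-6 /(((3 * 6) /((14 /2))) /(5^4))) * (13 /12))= 98.73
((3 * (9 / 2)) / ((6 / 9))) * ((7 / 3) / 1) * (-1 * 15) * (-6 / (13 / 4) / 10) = 1701 / 13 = 130.85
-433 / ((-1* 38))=433 / 38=11.39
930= 930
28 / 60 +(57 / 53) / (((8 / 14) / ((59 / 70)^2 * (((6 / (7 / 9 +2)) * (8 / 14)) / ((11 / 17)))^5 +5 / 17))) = 1739920051702425198047311 / 50014709994723632812500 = 34.79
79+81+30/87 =4650/29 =160.34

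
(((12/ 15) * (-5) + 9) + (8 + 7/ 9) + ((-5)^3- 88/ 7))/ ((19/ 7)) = -7799/ 171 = -45.61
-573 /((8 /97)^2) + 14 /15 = -80869459 /960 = -84239.02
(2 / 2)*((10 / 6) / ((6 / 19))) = 95 / 18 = 5.28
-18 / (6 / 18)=-54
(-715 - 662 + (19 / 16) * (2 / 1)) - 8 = -1382.62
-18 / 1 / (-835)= 18 / 835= 0.02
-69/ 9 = -23/ 3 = -7.67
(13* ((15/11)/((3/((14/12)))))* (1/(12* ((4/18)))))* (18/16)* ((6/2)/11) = 12285/15488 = 0.79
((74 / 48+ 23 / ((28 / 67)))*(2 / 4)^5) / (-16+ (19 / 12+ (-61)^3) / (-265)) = 2518825 / 1197447104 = 0.00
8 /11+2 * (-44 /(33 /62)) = -5432 /33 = -164.61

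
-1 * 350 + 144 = -206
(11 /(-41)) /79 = -11 /3239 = -0.00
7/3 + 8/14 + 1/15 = 2.97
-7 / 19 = -0.37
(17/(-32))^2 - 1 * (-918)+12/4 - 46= 896289/1024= 875.28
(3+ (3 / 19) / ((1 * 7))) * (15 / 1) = 6030 / 133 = 45.34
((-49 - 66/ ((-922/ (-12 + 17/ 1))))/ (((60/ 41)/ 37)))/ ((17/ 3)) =-8504302/ 39185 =-217.03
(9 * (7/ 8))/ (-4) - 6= -255/ 32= -7.97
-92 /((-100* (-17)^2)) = 0.00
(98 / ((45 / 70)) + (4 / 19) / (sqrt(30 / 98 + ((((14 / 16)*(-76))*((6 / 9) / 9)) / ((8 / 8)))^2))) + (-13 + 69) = 208.49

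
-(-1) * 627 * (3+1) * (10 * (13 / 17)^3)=55100760 / 4913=11215.30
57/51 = 19/17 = 1.12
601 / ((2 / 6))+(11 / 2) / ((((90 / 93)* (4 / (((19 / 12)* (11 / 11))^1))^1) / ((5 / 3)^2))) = 9379147 / 5184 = 1809.25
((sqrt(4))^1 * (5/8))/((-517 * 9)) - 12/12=-18617/18612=-1.00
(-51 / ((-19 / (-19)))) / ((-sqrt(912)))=17 * sqrt(57) / 76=1.69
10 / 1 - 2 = 8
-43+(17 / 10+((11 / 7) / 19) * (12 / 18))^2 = -39.92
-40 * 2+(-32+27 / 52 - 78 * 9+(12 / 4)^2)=-41833 / 52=-804.48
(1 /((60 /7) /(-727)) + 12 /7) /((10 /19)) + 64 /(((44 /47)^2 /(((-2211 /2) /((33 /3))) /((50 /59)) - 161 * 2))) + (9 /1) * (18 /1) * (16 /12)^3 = -3247183361 /101640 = -31947.89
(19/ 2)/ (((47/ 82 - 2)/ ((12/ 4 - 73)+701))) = -491549/ 117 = -4201.27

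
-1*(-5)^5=3125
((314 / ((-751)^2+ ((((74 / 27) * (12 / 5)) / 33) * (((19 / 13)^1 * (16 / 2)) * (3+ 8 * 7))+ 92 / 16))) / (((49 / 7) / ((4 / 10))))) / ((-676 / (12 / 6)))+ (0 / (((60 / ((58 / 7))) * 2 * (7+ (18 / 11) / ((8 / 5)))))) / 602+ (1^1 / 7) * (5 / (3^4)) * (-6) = -809032655282 / 15290689990797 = -0.05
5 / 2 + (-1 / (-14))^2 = 2.51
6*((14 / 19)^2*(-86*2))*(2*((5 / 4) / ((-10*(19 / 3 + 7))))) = 18963 / 1805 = 10.51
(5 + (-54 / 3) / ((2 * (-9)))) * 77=462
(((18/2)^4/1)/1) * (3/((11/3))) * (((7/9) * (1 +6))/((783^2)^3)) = 0.00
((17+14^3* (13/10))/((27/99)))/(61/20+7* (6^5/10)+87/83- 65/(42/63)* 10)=65447492/22272045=2.94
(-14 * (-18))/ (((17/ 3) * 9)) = 84/ 17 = 4.94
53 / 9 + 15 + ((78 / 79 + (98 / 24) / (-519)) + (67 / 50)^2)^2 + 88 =689052742242407029 / 5910053909765625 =116.59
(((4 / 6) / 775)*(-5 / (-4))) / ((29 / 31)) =1 / 870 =0.00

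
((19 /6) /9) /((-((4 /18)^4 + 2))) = -4617 /26276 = -0.18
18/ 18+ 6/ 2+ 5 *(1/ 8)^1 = 37/ 8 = 4.62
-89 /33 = -2.70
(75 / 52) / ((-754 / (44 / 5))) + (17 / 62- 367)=-55719576 / 151931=-366.74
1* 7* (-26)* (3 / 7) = -78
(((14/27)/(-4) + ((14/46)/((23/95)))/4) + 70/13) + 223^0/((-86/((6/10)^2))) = 5.57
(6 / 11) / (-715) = -6 / 7865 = -0.00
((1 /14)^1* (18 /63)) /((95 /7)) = 1 /665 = 0.00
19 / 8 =2.38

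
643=643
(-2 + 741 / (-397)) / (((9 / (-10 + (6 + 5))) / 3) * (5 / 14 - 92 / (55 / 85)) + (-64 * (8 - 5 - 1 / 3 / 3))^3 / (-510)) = -43943719050 / 136009305315391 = -0.00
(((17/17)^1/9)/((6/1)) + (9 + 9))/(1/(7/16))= 6811/864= 7.88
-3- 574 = -577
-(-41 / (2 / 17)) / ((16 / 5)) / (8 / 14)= 24395 / 128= 190.59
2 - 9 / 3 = -1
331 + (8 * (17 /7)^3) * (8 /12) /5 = 1781603 /5145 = 346.28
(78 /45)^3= 17576 /3375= 5.21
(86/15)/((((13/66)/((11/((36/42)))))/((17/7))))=176902/195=907.19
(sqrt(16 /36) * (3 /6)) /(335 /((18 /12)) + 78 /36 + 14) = 2 /1437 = 0.00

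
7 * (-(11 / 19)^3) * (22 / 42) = -0.71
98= 98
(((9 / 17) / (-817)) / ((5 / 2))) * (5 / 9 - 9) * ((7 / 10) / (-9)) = -28 / 164475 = -0.00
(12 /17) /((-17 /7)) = -84 /289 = -0.29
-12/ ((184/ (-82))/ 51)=6273/ 23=272.74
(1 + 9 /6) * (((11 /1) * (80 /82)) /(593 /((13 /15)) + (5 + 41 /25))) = 357500 /9205853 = 0.04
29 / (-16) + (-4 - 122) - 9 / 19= -38999 / 304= -128.29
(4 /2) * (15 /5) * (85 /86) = 255 /43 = 5.93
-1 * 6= -6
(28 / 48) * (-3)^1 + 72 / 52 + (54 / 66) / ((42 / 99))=569 / 364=1.56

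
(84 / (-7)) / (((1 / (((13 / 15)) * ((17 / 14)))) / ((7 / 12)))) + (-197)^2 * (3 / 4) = 1745963 / 60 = 29099.38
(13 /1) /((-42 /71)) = -923 /42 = -21.98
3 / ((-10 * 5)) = -3 / 50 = -0.06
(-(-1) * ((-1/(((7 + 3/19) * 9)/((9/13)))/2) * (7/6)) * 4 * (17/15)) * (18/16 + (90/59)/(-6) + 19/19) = -117439/2208960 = -0.05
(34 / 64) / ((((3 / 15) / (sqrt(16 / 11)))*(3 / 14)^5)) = 5714380*sqrt(11) / 2673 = 7090.33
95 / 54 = 1.76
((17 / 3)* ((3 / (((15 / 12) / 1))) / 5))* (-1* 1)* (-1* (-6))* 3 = -1224 / 25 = -48.96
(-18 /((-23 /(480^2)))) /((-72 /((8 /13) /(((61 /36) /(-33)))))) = 547430400 /18239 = 30014.28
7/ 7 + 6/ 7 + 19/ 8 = 4.23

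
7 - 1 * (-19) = 26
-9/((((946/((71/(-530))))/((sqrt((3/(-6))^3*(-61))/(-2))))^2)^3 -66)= -261686974902052509/520537438905804200596415211029363614934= -0.00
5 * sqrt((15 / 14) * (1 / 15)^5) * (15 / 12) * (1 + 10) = 11 * sqrt(14) / 504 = 0.08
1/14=0.07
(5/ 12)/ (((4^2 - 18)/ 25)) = -125/ 24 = -5.21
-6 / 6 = -1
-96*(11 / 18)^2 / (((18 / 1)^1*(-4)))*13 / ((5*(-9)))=-1573 / 10935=-0.14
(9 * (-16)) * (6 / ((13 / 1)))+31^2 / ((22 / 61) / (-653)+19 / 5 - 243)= -43649454937 / 619324914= -70.48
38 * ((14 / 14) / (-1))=-38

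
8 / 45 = 0.18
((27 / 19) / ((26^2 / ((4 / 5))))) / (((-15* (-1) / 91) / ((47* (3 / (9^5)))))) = 329 / 13504725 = 0.00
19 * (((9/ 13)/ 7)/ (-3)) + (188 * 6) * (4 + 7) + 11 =1130072/ 91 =12418.37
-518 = -518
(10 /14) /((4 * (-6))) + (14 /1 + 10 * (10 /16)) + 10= 5077 /168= 30.22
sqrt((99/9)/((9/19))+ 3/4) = sqrt(863)/6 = 4.90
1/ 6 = 0.17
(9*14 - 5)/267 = 121/267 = 0.45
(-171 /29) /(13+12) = -171 /725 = -0.24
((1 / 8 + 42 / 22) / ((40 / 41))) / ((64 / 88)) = 7339 / 2560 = 2.87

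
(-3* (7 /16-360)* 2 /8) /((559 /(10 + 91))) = 1743159 /35776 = 48.72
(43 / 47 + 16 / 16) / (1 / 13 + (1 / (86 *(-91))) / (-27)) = 3803436 / 152797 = 24.89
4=4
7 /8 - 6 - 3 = -65 /8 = -8.12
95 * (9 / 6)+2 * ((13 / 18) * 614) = 18529 / 18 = 1029.39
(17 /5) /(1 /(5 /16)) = 17 /16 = 1.06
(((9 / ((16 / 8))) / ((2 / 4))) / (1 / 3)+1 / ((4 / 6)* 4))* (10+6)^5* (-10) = -287047680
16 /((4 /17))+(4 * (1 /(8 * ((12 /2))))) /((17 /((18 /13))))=30059 /442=68.01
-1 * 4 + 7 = 3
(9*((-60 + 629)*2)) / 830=5121 / 415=12.34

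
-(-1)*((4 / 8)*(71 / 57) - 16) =-1753 / 114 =-15.38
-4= -4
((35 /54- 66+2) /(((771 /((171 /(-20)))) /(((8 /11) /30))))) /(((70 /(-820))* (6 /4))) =-484538 /3642975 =-0.13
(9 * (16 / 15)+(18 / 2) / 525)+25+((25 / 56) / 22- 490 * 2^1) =-29117167 / 30800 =-945.36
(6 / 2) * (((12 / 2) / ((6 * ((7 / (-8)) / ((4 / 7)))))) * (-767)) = 1502.69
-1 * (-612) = 612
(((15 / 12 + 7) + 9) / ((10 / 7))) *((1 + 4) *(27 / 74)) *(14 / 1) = 91287 / 296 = 308.40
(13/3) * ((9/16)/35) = 0.07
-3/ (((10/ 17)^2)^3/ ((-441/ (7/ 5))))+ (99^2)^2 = 19216482200541/ 200000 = 96082411.00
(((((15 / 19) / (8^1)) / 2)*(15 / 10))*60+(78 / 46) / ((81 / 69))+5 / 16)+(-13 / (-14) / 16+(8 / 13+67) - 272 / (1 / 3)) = -369544543 / 497952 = -742.13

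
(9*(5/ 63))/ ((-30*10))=-1/ 420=-0.00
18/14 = 9/7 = 1.29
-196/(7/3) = -84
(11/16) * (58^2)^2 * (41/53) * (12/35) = 3827804772/1855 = 2063506.62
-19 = -19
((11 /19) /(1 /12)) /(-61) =-132 /1159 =-0.11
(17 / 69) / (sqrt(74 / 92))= 17 * sqrt(1702) / 2553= 0.27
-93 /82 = -1.13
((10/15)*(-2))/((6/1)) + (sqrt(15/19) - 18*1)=-164/9 + sqrt(285)/19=-17.33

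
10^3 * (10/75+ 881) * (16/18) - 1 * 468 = 21134564/27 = 782761.63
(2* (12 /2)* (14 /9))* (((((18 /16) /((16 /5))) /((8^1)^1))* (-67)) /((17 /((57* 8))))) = -400995 /272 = -1474.25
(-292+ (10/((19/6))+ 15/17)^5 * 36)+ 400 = 136635515498129544/3515706497843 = 38864.31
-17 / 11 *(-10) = 170 / 11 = 15.45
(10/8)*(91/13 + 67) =185/2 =92.50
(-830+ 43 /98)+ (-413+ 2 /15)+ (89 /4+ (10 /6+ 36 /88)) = -13131141 /10780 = -1218.10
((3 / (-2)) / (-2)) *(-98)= -147 / 2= -73.50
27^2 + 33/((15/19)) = 3854/5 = 770.80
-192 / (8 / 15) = -360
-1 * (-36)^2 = -1296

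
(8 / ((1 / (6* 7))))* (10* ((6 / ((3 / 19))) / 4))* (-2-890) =-28472640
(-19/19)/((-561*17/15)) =0.00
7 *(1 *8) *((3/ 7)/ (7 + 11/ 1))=4/ 3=1.33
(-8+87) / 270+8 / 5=511 / 270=1.89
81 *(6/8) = 243/4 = 60.75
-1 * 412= -412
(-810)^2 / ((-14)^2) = 164025 / 49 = 3347.45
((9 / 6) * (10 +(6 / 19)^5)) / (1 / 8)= 297225192 / 2476099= 120.04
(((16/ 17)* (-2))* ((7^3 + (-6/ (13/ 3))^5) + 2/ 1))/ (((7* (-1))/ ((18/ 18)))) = 4038608544/ 44183867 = 91.40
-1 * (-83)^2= -6889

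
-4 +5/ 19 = -71/ 19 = -3.74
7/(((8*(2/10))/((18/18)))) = 35/8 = 4.38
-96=-96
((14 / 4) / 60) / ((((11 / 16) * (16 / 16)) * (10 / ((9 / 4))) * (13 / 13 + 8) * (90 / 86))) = 301 / 148500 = 0.00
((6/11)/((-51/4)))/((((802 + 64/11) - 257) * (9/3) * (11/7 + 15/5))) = -7/1236036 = -0.00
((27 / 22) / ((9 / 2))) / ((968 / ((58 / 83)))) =87 / 441892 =0.00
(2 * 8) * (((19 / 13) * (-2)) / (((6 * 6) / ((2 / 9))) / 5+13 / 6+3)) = -18240 / 14651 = -1.24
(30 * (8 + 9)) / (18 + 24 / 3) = 255 / 13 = 19.62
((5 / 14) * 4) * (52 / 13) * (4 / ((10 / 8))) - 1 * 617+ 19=-4058 / 7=-579.71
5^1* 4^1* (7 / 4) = 35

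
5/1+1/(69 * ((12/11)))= 4151/828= 5.01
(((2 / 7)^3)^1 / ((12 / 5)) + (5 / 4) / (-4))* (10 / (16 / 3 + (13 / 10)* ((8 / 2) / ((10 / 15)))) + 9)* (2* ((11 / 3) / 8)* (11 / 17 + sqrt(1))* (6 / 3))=-8.92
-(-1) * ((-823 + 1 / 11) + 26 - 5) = -8821 / 11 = -801.91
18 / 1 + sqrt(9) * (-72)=-198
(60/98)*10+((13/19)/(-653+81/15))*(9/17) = 313733535/51247826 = 6.12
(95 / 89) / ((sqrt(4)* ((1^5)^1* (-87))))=-95 / 15486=-0.01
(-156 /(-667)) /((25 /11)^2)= 18876 /416875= 0.05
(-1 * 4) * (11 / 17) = -44 / 17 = -2.59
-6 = -6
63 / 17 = 3.71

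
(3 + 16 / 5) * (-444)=-13764 / 5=-2752.80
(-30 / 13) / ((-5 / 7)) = 42 / 13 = 3.23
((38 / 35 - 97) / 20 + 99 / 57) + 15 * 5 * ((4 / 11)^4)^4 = -1869368575809828465963 / 611131407185509741300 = -3.06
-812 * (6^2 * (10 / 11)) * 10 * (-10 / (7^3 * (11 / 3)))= 2113.00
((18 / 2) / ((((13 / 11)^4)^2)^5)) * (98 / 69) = 0.02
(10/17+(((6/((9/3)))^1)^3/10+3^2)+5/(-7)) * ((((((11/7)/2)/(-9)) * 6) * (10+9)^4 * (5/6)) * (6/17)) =-8251404436/42483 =-194228.38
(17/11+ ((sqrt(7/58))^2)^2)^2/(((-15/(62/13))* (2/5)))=-103304602399/53402544624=-1.93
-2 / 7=-0.29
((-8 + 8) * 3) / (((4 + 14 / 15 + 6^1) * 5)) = 0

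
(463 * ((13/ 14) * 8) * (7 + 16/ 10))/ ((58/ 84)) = 6211608/ 145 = 42838.68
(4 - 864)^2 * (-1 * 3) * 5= -11094000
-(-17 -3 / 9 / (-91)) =4640 / 273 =17.00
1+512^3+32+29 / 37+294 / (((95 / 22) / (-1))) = 471775193354 / 3515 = 134217693.70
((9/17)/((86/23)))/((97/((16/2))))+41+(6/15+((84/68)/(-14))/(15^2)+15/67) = 29669858183/712615350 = 41.64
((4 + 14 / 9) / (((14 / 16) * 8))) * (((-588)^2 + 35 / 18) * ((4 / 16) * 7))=155585675 / 324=480202.70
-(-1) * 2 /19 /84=1 /798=0.00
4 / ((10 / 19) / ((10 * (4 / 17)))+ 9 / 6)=304 / 131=2.32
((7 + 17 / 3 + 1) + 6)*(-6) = -118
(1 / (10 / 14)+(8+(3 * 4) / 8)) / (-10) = -109 / 100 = -1.09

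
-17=-17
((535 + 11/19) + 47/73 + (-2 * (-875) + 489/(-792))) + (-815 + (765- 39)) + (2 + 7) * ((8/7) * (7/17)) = 13699916143/6224856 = 2200.84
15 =15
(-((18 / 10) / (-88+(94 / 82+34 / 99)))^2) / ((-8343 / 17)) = 280083177 / 317504738389375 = 0.00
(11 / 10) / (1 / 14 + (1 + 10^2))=77 / 7075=0.01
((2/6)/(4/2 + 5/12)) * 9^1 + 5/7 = 1.96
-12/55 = -0.22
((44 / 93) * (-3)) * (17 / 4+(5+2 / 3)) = -1309 / 93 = -14.08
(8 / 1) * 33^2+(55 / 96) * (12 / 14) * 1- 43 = 970983 / 112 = 8669.49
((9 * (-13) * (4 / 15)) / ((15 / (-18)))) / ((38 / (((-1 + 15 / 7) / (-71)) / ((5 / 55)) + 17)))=3912948 / 236075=16.58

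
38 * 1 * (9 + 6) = 570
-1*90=-90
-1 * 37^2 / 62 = -1369 / 62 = -22.08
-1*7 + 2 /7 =-47 /7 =-6.71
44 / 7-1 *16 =-68 / 7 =-9.71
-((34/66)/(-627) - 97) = 2007044/20691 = 97.00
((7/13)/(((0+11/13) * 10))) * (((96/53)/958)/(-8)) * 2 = -0.00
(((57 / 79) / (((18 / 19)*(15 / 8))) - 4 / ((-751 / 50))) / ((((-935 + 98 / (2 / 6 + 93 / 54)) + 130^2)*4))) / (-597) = -16607857 / 944320689031365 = -0.00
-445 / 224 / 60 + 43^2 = 4970023 / 2688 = 1848.97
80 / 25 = 16 / 5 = 3.20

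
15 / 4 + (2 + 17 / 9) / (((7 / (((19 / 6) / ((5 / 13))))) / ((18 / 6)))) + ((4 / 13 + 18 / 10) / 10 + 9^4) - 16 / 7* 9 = 537109337 / 81900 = 6558.11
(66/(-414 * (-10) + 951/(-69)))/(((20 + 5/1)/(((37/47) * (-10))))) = -112332/22302205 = -0.01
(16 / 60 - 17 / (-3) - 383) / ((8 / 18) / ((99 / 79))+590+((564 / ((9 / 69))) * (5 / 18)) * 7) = -209979 / 5010835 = -0.04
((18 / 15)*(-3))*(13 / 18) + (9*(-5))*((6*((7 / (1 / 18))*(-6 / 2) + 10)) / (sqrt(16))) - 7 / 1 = 124152 / 5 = 24830.40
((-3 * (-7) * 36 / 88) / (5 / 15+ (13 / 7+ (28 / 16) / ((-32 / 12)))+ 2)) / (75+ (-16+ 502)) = 21168 / 4885375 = 0.00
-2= -2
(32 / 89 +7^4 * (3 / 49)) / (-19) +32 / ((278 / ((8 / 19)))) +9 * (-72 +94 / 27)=-624.37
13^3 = 2197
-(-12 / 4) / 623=3 / 623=0.00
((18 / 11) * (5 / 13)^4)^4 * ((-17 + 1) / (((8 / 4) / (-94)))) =12045585937500000000 / 9742364575050936052081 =0.00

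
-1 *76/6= -38/3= -12.67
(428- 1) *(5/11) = 2135/11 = 194.09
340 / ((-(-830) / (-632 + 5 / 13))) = -279174 / 1079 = -258.73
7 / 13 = 0.54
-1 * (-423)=423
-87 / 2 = -43.50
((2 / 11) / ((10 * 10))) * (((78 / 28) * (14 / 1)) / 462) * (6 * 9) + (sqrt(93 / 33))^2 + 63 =2787751 / 42350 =65.83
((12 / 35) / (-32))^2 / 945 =1 / 8232000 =0.00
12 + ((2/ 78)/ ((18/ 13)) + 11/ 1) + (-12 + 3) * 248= -119285/ 54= -2208.98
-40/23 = -1.74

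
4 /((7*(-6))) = -2 /21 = -0.10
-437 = -437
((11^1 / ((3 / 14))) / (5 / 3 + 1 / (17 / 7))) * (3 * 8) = 31416 / 53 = 592.75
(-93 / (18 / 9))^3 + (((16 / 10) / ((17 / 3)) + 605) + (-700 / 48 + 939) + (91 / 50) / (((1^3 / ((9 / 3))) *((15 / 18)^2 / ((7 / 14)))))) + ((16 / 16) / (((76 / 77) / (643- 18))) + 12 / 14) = -3336453036727 / 33915000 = -98376.91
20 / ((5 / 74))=296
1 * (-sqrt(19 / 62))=-sqrt(1178) / 62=-0.55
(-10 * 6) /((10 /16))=-96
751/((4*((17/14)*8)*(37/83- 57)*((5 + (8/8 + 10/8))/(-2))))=0.09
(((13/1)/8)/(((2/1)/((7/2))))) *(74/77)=481/176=2.73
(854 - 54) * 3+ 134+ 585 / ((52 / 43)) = 12071 / 4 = 3017.75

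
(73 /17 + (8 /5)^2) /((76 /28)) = 20391 /8075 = 2.53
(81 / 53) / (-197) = -81 / 10441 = -0.01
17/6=2.83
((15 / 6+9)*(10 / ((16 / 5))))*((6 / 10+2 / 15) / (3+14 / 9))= 3795 / 656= 5.79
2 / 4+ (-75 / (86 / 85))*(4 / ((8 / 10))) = -15916 / 43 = -370.14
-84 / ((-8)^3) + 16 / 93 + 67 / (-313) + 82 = 305982809 / 3725952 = 82.12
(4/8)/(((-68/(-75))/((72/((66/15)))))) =3375/374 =9.02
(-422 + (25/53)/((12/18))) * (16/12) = -89314/159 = -561.72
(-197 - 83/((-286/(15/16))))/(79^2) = -900227/28558816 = -0.03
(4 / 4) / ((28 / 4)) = 1 / 7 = 0.14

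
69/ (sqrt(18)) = 23 * sqrt(2)/ 2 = 16.26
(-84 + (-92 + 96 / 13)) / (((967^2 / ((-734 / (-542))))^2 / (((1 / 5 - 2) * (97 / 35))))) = 0.00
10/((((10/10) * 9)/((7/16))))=35/72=0.49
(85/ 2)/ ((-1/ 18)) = -765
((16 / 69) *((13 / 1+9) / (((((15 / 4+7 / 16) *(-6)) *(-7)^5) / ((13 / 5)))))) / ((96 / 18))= 2288 / 388493805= 0.00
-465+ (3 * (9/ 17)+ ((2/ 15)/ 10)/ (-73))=-43132067/ 93075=-463.41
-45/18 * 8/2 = -10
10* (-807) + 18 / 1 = -8052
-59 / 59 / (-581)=1 / 581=0.00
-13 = -13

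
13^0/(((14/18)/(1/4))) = 9/28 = 0.32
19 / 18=1.06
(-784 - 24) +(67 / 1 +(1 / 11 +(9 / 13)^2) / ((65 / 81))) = -17890575 / 24167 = -740.29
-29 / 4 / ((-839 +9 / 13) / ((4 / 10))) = 377 / 108980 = 0.00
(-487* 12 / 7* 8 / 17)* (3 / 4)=-35064 / 119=-294.66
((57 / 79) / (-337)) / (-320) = 57 / 8519360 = 0.00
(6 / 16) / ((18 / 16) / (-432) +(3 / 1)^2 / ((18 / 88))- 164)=-144 / 46081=-0.00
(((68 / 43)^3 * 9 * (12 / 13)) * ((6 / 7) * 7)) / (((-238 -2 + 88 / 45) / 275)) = -315178776000 / 1383978349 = -227.73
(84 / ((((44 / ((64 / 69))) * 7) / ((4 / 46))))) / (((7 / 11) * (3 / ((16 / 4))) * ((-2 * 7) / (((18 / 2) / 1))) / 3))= -2304 / 25921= -0.09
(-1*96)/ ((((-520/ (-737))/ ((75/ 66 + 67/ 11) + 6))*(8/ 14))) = -409437/ 130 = -3149.52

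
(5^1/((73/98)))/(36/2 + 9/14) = 0.36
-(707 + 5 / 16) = -11317 / 16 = -707.31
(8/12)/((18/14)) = 14/27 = 0.52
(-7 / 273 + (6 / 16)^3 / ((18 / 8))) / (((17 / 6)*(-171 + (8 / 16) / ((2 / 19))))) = 11 / 2351440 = 0.00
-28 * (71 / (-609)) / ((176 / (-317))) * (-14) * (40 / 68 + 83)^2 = 10969979321 / 19074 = 575127.36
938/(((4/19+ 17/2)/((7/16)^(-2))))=1303552/2317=562.60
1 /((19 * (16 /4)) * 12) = 1 /912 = 0.00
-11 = -11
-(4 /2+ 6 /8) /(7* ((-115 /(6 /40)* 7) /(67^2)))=148137 /450800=0.33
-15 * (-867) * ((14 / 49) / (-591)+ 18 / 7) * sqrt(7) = 46107060 * sqrt(7) / 1379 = 88461.07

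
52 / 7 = 7.43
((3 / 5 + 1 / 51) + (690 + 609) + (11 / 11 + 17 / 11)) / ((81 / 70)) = 51136022 / 45441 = 1125.33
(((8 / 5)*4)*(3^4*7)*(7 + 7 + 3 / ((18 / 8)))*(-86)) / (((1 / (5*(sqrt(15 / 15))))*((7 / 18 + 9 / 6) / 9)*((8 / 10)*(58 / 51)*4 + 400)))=-259553160 / 919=-282429.99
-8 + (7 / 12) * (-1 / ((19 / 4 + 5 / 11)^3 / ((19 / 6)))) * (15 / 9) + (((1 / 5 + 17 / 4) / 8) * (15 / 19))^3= -578422985344308739 / 72875399573569536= -7.94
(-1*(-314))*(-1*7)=-2198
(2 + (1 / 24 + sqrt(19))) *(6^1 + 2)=49 / 3 + 8 *sqrt(19)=51.20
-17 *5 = -85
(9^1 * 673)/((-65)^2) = 6057/4225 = 1.43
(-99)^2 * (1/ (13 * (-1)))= -9801/ 13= -753.92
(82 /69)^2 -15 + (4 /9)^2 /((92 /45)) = -64231 /4761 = -13.49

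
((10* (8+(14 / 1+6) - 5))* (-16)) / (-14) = 1840 / 7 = 262.86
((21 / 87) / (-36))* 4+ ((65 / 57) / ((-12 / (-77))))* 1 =144613 / 19836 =7.29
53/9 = 5.89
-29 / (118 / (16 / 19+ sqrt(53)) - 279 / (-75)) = 622601725 / 3145140127 - 772088750 * sqrt(53) / 3145140127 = -1.59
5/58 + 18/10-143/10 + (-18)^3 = -169488/29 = -5844.41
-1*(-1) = 1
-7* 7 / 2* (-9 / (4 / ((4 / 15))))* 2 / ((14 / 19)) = 399 / 10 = 39.90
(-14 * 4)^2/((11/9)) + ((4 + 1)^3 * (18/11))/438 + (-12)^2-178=2033425/803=2532.29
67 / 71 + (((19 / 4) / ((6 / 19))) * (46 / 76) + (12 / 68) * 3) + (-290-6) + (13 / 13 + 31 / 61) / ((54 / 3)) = -3025245947 / 10602288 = -285.34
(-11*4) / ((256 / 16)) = -11 / 4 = -2.75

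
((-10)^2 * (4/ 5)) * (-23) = -1840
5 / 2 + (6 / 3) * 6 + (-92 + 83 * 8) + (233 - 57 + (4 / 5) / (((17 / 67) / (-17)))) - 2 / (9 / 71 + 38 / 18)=1012449 / 1430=708.01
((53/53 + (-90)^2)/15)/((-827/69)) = -186323/4135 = -45.06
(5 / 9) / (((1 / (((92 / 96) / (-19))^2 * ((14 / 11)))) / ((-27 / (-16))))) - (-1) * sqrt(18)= 18515 / 6099456+3 * sqrt(2)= 4.25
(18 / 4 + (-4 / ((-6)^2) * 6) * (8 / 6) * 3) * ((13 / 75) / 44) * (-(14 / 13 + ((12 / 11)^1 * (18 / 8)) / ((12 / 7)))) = -0.02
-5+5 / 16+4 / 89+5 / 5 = -5187 / 1424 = -3.64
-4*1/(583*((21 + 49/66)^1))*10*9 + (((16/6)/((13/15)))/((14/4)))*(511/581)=12224192/16412669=0.74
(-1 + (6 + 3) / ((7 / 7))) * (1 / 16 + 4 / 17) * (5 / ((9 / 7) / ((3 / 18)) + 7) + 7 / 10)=5103 / 2060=2.48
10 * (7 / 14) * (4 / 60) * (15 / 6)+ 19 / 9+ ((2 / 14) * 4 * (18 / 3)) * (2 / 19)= 7913 / 2394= 3.31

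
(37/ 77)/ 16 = 37/ 1232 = 0.03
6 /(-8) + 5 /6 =1 /12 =0.08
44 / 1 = 44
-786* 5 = -3930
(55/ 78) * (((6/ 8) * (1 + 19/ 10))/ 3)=319/ 624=0.51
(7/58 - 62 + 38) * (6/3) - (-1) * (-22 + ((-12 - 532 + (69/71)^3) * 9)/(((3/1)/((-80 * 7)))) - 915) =9459732431662/10379419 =911393.25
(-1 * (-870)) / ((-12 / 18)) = -1305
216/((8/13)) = 351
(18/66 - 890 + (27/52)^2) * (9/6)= -79368087/59488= -1334.19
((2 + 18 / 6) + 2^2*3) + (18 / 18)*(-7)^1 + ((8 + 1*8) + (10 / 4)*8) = 46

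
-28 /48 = -7 /12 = -0.58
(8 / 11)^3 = 512 / 1331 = 0.38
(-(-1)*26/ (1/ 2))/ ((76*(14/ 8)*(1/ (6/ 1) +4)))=312/ 3325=0.09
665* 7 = 4655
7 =7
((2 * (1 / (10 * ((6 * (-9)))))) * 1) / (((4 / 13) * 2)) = -13 / 2160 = -0.01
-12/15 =-4/5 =-0.80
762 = 762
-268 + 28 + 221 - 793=-812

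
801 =801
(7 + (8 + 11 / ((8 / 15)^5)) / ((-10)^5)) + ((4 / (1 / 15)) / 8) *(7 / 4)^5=426296984731 / 3276800000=130.10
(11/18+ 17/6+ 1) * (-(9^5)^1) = -262440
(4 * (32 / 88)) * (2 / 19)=32 / 209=0.15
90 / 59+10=680 / 59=11.53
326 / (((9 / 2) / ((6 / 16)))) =163 / 6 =27.17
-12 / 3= -4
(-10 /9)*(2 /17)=-0.13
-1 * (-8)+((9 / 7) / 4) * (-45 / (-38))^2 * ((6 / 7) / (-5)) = 1121161 / 141512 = 7.92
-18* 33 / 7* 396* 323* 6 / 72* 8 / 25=-50651568 / 175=-289437.53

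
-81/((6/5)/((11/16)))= -1485/32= -46.41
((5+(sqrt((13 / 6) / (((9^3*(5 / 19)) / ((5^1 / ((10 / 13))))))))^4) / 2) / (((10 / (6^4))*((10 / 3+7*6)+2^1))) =9576248521 / 1397493000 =6.85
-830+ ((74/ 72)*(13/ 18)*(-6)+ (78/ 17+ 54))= -1424489/ 1836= -775.87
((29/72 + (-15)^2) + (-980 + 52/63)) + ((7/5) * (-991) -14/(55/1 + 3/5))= -750097867/350280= -2141.42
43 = 43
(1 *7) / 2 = 7 / 2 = 3.50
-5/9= -0.56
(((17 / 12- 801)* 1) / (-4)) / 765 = 1919 / 7344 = 0.26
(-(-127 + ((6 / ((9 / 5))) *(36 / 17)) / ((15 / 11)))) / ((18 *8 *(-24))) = -2071 / 58752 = -0.04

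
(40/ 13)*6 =18.46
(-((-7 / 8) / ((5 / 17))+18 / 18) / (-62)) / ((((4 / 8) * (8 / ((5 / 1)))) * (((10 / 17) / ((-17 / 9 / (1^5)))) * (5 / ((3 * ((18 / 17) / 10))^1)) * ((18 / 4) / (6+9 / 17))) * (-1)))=-2923 / 248000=-0.01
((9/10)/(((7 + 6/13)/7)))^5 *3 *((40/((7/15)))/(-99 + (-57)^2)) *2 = 7520096762451/107341753212500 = 0.07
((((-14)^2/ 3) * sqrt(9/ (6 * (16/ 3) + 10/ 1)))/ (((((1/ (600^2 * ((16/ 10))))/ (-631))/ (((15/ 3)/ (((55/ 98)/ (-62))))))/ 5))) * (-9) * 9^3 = -338077626647040000 * sqrt(42)/ 11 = -199181221293873620.74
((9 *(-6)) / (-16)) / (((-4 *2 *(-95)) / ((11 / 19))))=0.00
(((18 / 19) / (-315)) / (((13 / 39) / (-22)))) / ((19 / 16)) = 2112 / 12635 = 0.17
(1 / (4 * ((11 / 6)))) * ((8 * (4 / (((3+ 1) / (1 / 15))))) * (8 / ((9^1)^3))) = 32 / 40095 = 0.00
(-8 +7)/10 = -0.10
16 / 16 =1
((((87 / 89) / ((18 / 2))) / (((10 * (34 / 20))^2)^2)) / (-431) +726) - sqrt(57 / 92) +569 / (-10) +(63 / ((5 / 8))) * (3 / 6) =13830727062305 / 19222692234 - sqrt(1311) / 46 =718.71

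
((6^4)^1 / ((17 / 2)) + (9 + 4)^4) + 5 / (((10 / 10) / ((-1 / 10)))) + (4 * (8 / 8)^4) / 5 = 4881341 / 170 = 28713.77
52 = 52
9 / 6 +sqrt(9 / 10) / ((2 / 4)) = 3 / 2 +3 * sqrt(10) / 5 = 3.40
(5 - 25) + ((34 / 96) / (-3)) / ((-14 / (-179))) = -43363 / 2016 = -21.51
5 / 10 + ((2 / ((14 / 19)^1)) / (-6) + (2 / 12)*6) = 1.05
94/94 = 1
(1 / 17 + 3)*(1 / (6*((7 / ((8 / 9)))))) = 208 / 3213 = 0.06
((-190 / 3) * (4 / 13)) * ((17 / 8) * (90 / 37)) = -48450 / 481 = -100.73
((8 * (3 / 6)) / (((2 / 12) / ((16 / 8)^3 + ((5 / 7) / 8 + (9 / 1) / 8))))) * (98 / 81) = 2408 / 9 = 267.56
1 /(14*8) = 0.01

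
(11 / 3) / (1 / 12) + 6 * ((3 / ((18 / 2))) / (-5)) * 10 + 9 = 49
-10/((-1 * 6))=5/3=1.67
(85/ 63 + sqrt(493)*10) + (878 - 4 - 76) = 10*sqrt(493) + 50359/ 63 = 1021.39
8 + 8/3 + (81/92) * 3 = 3673/276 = 13.31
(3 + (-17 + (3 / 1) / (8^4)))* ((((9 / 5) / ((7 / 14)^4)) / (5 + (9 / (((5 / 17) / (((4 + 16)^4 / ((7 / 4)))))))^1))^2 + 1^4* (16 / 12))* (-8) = 549806189338604662493 / 3681930498059760000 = 149.33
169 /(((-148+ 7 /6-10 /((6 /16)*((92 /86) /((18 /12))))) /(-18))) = 419796 /25423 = 16.51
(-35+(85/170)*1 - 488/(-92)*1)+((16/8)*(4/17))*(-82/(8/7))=-49235/782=-62.96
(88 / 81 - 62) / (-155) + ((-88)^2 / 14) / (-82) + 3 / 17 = -378327319 / 61255845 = -6.18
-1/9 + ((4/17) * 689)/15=8183/765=10.70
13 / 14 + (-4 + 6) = 41 / 14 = 2.93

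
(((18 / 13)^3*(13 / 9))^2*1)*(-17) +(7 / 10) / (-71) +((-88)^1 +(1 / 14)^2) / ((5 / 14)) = -35226544853 / 70974085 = -496.33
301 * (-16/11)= -4816/11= -437.82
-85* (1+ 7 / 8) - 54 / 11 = -14457 / 88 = -164.28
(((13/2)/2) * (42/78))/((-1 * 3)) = -7/12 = -0.58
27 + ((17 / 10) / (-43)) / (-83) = 963647 / 35690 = 27.00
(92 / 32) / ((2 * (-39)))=-23 / 624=-0.04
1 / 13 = 0.08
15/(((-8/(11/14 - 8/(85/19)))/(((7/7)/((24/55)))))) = 65615/15232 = 4.31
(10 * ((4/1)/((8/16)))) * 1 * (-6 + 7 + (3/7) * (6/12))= 680/7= 97.14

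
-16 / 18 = -8 / 9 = -0.89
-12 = -12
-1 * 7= -7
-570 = -570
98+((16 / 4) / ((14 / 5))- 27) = 72.43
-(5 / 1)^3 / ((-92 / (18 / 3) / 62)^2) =-1081125 / 529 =-2043.71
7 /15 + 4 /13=0.77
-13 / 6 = -2.17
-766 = -766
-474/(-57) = 158/19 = 8.32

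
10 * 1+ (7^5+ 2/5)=84087/5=16817.40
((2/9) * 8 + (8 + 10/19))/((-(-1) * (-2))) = -881/171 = -5.15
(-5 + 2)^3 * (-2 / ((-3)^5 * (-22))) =1 / 99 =0.01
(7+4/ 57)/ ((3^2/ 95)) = 2015/ 27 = 74.63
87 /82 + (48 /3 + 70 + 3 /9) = 21499 /246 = 87.39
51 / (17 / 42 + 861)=2142 / 36179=0.06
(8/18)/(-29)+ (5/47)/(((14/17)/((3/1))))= 63923/171738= 0.37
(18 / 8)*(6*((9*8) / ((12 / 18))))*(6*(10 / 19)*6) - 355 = 518135 / 19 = 27270.26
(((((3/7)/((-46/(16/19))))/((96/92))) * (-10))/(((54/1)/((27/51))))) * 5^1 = 25/6783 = 0.00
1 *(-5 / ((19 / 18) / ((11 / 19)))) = -990 / 361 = -2.74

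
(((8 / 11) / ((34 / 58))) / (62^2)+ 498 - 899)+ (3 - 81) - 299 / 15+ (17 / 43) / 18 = -346975714949 / 695466090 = -498.91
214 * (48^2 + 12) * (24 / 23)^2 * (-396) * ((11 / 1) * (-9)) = 11191935338496 / 529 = 21156777577.50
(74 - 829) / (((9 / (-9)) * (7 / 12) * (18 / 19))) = 28690 / 21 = 1366.19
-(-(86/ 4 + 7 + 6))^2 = -4761/ 4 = -1190.25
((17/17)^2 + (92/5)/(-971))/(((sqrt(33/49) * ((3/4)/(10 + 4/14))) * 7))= 13856 * sqrt(33)/33985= 2.34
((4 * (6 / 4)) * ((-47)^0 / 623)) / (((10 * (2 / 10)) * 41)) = 3 / 25543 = 0.00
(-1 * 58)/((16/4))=-29/2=-14.50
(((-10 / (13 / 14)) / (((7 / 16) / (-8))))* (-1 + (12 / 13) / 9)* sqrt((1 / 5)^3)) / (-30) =1792* sqrt(5) / 7605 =0.53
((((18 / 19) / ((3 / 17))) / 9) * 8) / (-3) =-1.59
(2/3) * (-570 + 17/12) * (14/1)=-47761/9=-5306.78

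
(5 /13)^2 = 25 /169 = 0.15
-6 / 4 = -3 / 2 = -1.50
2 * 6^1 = 12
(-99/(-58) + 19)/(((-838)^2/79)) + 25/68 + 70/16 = 410685181/86551573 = 4.74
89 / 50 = 1.78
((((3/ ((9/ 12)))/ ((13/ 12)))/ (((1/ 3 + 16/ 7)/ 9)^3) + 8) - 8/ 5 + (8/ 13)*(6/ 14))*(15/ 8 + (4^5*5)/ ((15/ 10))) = 373463463503/ 698775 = 534454.53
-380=-380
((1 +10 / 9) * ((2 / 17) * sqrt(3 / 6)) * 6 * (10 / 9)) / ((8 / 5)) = 475 * sqrt(2) / 918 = 0.73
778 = 778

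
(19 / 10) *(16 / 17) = 152 / 85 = 1.79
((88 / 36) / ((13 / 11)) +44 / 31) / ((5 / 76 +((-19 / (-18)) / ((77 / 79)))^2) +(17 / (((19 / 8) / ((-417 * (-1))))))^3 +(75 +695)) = 2314969601175 / 17650882435902216740252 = 0.00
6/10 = 3/5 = 0.60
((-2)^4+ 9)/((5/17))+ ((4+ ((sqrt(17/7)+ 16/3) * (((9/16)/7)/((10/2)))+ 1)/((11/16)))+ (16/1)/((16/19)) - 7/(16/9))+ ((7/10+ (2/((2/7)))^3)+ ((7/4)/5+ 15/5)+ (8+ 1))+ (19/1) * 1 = 9 * sqrt(119)/2695+ 2961061/6160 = 480.73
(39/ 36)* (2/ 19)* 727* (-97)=-916747/ 114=-8041.64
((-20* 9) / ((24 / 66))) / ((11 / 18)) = -810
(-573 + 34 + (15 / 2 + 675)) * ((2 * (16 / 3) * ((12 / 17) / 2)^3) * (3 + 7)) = 3306240 / 4913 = 672.96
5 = 5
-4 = -4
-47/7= -6.71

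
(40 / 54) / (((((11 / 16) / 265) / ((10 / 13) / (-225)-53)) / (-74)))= 1119889.07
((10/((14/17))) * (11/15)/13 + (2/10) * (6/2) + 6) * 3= 9944/455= 21.85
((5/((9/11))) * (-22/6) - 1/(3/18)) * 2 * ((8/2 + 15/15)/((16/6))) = -3835/36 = -106.53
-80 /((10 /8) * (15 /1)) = -64 /15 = -4.27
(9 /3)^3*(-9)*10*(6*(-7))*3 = 306180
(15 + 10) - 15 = 10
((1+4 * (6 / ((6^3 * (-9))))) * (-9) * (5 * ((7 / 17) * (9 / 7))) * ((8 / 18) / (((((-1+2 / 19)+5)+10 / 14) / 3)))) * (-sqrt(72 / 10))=85120 * sqrt(5) / 10897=17.47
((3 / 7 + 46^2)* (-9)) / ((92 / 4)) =-133335 / 161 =-828.17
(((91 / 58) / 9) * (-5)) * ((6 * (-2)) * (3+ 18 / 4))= 2275 / 29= 78.45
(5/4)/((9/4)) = 5/9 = 0.56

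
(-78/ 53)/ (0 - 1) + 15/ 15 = 131/ 53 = 2.47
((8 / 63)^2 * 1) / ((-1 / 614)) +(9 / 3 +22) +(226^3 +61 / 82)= 3756824130895 / 325458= 11543191.84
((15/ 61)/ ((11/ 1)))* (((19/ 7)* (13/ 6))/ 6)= 1235/ 56364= 0.02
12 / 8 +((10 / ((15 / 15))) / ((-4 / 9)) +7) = -14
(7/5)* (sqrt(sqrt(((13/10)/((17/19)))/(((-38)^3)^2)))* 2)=7* 1615^(3/4)* 26^(1/4)/306850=0.01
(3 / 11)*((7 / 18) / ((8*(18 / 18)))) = 7 / 528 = 0.01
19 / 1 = 19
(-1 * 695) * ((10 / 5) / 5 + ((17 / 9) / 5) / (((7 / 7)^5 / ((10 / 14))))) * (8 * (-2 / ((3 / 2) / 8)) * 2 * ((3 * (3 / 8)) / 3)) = 1877056 / 63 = 29794.54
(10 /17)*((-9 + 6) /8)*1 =-15 /68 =-0.22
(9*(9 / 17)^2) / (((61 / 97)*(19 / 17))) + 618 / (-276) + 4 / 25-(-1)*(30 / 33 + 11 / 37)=25048800289 / 9221989150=2.72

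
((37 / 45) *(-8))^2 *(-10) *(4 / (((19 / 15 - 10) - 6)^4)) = -87616000 / 2385443281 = -0.04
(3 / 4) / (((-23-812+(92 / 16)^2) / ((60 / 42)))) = -40 / 29939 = -0.00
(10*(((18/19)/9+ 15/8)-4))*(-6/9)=13.46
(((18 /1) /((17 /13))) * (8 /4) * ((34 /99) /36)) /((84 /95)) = 1235 /4158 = 0.30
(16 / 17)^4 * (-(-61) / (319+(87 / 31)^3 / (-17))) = 59547680768 / 395246158085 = 0.15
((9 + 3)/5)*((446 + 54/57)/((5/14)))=1426656/475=3003.49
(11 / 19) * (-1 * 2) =-22 / 19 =-1.16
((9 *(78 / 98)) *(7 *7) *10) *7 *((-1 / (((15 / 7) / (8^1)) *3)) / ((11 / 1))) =-30576 / 11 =-2779.64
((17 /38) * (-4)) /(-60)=17 /570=0.03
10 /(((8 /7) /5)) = 175 /4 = 43.75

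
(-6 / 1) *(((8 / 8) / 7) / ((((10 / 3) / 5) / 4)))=-36 / 7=-5.14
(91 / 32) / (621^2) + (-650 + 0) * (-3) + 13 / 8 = 24084051823 / 12340512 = 1951.63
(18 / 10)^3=5.83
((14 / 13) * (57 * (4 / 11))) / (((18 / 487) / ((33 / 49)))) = 37012 / 91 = 406.73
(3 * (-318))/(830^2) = -477/344450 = -0.00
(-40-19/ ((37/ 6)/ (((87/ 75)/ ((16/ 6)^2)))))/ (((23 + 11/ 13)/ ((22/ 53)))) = -171439411/ 243164000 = -0.71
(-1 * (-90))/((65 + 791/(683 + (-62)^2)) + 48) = 203715/256171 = 0.80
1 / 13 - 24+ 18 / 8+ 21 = -35 / 52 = -0.67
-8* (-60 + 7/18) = 4292/9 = 476.89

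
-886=-886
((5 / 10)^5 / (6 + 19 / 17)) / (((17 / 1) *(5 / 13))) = 13 / 19360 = 0.00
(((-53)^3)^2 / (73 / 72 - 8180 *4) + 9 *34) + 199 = -1594644338953 / 2355767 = -676910.89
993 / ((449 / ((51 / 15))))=16881 / 2245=7.52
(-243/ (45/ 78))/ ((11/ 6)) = -12636/ 55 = -229.75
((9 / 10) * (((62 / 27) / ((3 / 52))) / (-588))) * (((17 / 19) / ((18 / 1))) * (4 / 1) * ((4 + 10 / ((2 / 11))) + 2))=-835822 / 1131165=-0.74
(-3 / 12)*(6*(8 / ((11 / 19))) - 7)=-835 / 44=-18.98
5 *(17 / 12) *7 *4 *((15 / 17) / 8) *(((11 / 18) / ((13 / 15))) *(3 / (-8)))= -9625 / 1664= -5.78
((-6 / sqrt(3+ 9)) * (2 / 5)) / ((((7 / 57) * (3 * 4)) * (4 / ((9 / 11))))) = -171 * sqrt(3) / 3080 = -0.10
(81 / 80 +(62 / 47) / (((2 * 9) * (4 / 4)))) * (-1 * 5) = -36743 / 6768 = -5.43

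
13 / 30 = 0.43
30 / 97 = 0.31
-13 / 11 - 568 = -6261 / 11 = -569.18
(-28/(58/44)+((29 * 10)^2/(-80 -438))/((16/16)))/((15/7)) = -1378994/16095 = -85.68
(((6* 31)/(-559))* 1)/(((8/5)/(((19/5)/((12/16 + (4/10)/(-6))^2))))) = -1590300/939679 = -1.69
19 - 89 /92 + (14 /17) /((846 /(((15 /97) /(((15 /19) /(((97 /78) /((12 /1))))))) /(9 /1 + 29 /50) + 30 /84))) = 167149653683 /9269119899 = 18.03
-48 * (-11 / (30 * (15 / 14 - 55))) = -1232 / 3775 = -0.33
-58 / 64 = -29 / 32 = -0.91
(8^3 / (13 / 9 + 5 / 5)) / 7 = 2304 / 77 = 29.92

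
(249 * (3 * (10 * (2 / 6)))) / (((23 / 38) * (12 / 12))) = 94620 / 23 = 4113.91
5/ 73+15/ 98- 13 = -12.78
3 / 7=0.43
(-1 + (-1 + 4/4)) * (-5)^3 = 125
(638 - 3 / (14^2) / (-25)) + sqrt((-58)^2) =3410403 / 4900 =696.00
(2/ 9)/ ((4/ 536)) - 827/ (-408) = 38929/ 1224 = 31.80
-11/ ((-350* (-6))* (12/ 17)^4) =-918731/ 43545600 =-0.02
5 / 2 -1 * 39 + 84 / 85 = -6037 / 170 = -35.51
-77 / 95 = -0.81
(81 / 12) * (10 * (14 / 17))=945 / 17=55.59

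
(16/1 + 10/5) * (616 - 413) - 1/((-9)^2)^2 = 23973893/6561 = 3654.00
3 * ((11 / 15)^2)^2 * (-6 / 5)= -1.04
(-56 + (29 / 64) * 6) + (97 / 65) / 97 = -110793 / 2080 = -53.27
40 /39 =1.03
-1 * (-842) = 842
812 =812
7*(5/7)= 5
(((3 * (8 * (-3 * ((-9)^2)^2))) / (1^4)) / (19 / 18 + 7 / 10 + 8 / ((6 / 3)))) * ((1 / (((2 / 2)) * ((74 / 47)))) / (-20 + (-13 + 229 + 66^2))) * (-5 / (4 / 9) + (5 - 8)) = 7118652195 / 43621816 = 163.19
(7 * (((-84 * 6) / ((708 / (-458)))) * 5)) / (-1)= -673260 / 59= -11411.19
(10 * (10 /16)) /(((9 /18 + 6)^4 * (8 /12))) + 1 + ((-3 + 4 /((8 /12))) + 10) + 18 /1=914102 /28561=32.01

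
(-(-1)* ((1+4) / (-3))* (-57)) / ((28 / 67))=6365 / 28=227.32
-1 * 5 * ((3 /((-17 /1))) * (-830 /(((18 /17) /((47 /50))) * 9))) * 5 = -19505 /54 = -361.20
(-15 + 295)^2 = 78400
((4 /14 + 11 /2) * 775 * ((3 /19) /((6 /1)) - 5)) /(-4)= 1694925 /304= 5575.41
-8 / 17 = -0.47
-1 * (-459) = 459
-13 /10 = -1.30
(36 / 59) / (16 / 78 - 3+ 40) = 0.02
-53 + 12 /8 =-103 /2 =-51.50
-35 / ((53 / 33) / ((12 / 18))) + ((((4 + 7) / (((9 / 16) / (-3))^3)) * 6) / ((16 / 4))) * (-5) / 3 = 5949130 / 1431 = 4157.32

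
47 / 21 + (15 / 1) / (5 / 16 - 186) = 134597 / 62391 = 2.16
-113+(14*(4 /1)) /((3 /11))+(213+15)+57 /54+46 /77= 446273 /1386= 321.99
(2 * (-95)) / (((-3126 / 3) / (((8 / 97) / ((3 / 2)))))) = 1520 / 151611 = 0.01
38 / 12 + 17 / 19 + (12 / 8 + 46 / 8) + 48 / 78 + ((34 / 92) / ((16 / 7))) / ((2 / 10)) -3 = 5309351 / 545376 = 9.74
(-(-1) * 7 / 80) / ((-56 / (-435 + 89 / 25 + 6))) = 2659 / 4000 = 0.66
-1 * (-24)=24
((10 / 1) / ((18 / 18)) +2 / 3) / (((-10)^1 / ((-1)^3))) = 16 / 15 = 1.07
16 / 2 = 8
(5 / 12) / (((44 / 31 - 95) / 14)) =-1085 / 17406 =-0.06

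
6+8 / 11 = 74 / 11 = 6.73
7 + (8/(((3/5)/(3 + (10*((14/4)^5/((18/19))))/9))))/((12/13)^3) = 17636541697/1679616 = 10500.34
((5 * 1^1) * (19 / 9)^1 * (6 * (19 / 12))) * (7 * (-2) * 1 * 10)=-126350 / 9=-14038.89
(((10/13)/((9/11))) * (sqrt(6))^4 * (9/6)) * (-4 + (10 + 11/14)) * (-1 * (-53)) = 1661550/91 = 18258.79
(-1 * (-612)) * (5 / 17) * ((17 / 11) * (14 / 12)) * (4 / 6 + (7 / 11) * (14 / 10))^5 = 2975.24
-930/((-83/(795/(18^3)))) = 41075/26892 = 1.53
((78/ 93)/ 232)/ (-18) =-13/ 64728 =-0.00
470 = 470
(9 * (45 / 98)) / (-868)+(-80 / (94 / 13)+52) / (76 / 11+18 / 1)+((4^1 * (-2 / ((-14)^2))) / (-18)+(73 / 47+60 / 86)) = 824945342471 / 211970386152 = 3.89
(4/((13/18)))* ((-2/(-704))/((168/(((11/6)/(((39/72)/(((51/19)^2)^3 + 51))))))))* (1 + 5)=44990162397/55655277223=0.81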